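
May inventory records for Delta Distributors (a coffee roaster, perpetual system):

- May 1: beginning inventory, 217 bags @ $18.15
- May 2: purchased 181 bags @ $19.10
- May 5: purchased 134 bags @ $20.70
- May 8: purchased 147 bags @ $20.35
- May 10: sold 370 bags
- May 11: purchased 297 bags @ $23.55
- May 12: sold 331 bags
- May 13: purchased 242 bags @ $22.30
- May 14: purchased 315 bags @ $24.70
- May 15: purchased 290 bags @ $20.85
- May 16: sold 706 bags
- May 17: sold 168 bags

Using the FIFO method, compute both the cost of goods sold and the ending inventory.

COGS = $34,208.05; ending inventory = $5,170.80

May 10, 370 sold [FIFO — oldest first]: 217 @ $18.15 + 153 @ $19.10 = $6,860.85
May 12, 331 sold [FIFO — oldest first]: 28 @ $19.10 + 134 @ $20.70 + 147 @ $20.35 + 22 @ $23.55 = $6,818.15
May 16, 706 sold [FIFO — oldest first]: 275 @ $23.55 + 242 @ $22.30 + 189 @ $24.70 = $16,541.15
May 17, 168 sold [FIFO — oldest first]: 126 @ $24.70 + 42 @ $20.85 = $3,987.90
Total COGS = $6,860.85 + $6,818.15 + $16,541.15 + $3,987.90 = $34,208.05
Ending inventory: 248 @ $20.85 = $5,170.80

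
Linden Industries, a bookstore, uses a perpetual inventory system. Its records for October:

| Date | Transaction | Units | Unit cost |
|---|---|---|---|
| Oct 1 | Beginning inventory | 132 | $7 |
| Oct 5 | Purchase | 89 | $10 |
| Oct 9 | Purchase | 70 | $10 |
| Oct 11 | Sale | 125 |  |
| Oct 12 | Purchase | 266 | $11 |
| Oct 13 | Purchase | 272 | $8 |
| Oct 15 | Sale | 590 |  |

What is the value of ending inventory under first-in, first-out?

Oct 11, 125 sold [FIFO — oldest first]: 125 @ $7 = $875
Oct 15, 590 sold [FIFO — oldest first]: 7 @ $7 + 89 @ $10 + 70 @ $10 + 266 @ $11 + 158 @ $8 = $5,829
Total COGS = $875 + $5,829 = $6,704
Ending inventory: 114 @ $8 = $912

Ending inventory = $912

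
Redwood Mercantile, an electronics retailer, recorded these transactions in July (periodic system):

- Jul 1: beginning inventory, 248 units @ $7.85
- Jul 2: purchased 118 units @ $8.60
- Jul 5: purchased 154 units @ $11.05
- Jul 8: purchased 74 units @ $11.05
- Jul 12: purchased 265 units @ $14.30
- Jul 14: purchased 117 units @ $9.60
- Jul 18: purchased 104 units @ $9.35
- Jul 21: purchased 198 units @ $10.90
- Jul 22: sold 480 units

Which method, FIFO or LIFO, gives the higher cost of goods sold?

FIFO COGS: 248 @ $7.85 + 118 @ $8.60 + 114 @ $11.05 = $4,221.30
LIFO COGS: 198 @ $10.90 + 104 @ $9.35 + 117 @ $9.60 + 61 @ $14.30 = $5,126.10

LIFO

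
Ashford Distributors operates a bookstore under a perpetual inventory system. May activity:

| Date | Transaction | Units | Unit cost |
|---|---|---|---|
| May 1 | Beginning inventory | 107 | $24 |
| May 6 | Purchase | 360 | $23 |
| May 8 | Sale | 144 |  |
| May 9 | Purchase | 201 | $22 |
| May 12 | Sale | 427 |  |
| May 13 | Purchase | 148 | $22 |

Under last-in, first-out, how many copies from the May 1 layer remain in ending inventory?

97

May 8, 144 sold [LIFO — newest first]: 144 @ $23 = $3,312
May 12, 427 sold [LIFO — newest first]: 201 @ $22 + 216 @ $23 + 10 @ $24 = $9,630
Total COGS = $3,312 + $9,630 = $12,942
Ending inventory: 97 @ $24 + 148 @ $22 = $5,584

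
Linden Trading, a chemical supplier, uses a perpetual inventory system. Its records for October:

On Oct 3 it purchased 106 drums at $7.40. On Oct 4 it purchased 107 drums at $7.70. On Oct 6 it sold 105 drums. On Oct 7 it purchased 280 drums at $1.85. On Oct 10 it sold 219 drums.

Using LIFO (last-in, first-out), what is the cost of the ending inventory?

Oct 6, 105 sold [LIFO — newest first]: 105 @ $7.70 = $808.50
Oct 10, 219 sold [LIFO — newest first]: 219 @ $1.85 = $405.15
Total COGS = $808.50 + $405.15 = $1,213.65
Ending inventory: 106 @ $7.40 + 2 @ $7.70 + 61 @ $1.85 = $912.65
Check: goods available $2,126.30 = COGS $1,213.65 + ending $912.65

Ending inventory = $912.65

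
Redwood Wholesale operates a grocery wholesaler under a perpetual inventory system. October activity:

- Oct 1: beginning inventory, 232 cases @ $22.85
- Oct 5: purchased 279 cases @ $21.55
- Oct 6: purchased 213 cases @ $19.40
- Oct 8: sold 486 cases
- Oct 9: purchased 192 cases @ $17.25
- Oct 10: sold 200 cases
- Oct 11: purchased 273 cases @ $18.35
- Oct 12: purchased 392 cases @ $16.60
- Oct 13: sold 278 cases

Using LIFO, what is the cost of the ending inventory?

Ending inventory = $12,157.45

Oct 8, 486 sold [LIFO — newest first]: 213 @ $19.40 + 273 @ $21.55 = $10,015.35
Oct 10, 200 sold [LIFO — newest first]: 192 @ $17.25 + 6 @ $21.55 + 2 @ $22.85 = $3,487.00
Oct 13, 278 sold [LIFO — newest first]: 278 @ $16.60 = $4,614.80
Total COGS = $10,015.35 + $3,487.00 + $4,614.80 = $18,117.15
Ending inventory: 230 @ $22.85 + 273 @ $18.35 + 114 @ $16.60 = $12,157.45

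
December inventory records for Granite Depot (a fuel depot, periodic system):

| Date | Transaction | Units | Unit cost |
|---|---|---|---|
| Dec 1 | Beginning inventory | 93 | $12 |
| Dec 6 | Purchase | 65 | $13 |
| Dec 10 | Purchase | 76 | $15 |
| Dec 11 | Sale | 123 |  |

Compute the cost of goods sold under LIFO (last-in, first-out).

Dec 11, 123 sold [LIFO — newest first]: 76 @ $15 + 47 @ $13 = $1,751
Ending inventory: 93 @ $12 + 18 @ $13 = $1,350

COGS = $1,751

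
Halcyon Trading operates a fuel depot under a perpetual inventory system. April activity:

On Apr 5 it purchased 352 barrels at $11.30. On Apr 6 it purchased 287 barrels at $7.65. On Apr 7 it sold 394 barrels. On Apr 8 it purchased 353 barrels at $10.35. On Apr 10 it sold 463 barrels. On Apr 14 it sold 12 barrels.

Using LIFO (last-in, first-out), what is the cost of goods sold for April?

COGS = $8,436.80

Apr 7, 394 sold [LIFO — newest first]: 287 @ $7.65 + 107 @ $11.30 = $3,404.65
Apr 10, 463 sold [LIFO — newest first]: 353 @ $10.35 + 110 @ $11.30 = $4,896.55
Apr 14, 12 sold [LIFO — newest first]: 12 @ $11.30 = $135.60
Total COGS = $3,404.65 + $4,896.55 + $135.60 = $8,436.80
Ending inventory: 123 @ $11.30 = $1,389.90
Check: goods available $9,826.70 = COGS $8,436.80 + ending $1,389.90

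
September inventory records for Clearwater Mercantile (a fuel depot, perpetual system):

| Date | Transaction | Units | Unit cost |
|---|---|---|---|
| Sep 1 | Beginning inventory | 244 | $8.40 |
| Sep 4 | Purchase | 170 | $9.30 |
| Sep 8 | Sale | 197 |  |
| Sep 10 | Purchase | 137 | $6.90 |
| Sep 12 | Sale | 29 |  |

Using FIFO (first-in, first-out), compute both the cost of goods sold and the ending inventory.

COGS = $1,898.40; ending inventory = $2,677.50

Sep 8, 197 sold [FIFO — oldest first]: 197 @ $8.40 = $1,654.80
Sep 12, 29 sold [FIFO — oldest first]: 29 @ $8.40 = $243.60
Total COGS = $1,654.80 + $243.60 = $1,898.40
Ending inventory: 18 @ $8.40 + 170 @ $9.30 + 137 @ $6.90 = $2,677.50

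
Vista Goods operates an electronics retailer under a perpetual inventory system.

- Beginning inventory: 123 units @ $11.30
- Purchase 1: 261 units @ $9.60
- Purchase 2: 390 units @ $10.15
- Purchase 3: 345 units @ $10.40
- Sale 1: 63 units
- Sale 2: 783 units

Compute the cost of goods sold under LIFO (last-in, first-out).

COGS = $8,612.10

Sale 1 (63) [LIFO — newest first]: 63 @ $10.40 = $655.20
Sale 2 (783) [LIFO — newest first]: 282 @ $10.40 + 390 @ $10.15 + 111 @ $9.60 = $7,956.90
Total COGS = $655.20 + $7,956.90 = $8,612.10
Ending inventory: 123 @ $11.30 + 150 @ $9.60 = $2,829.90
Check: goods available $11,442.00 = COGS $8,612.10 + ending $2,829.90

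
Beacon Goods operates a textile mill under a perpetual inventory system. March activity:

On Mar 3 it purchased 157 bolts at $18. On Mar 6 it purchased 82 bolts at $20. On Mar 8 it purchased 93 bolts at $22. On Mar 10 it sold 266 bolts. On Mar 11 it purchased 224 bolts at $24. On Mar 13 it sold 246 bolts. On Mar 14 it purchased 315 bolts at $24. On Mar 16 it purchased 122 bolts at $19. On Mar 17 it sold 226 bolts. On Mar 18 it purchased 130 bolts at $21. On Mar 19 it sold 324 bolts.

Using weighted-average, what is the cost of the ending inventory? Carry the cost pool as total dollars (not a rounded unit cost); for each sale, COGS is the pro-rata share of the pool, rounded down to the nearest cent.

Ending inventory = $1,347.29

After Mar 3: 157 on hand, pool $2,826.00 (≈ $18.0000 each)
After Mar 6: 239 on hand, pool $4,466.00 (≈ $18.6862 each)
After Mar 8: 332 on hand, pool $6,512.00 (≈ $19.6145 each)
Mar 10, sell 266: 266/332 × $6,512.00 → $5,217.44
After Mar 11: 290 on hand, pool $6,670.56 (≈ $23.0019 each)
Mar 13, sell 246: 246/290 × $6,670.56 → $5,658.47
After Mar 14: 359 on hand, pool $8,572.09 (≈ $23.8777 each)
After Mar 16: 481 on hand, pool $10,890.09 (≈ $22.6405 each)
Mar 17, sell 226: 226/481 × $10,890.09 → $5,116.75
After Mar 18: 385 on hand, pool $8,503.34 (≈ $22.0866 each)
Mar 19, sell 324: 324/385 × $8,503.34 → $7,156.05
Total COGS = $5,217.44 + $5,658.47 + $5,116.75 + $7,156.05 = $23,148.71
Ending inventory (cost pool remaining) = $1,347.29
Check: goods available $24,496.00 = COGS $23,148.71 + ending $1,347.29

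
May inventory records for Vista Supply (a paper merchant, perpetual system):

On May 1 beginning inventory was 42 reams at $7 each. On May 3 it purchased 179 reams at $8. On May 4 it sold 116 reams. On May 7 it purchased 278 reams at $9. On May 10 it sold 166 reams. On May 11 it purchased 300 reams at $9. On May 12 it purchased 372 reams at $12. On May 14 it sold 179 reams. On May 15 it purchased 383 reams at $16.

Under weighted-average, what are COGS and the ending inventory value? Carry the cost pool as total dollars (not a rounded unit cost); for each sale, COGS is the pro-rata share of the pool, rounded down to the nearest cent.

COGS = $4,167.24; ending inventory = $13,352.76

After May 1: 42 on hand, pool $294.00 (≈ $7.0000 each)
After May 3: 221 on hand, pool $1,726.00 (≈ $7.8100 each)
May 4, sell 116: 116/221 × $1,726.00 → $905.95
After May 7: 383 on hand, pool $3,322.05 (≈ $8.6738 each)
May 10, sell 166: 166/383 × $3,322.05 → $1,439.84
After May 11: 517 on hand, pool $4,582.21 (≈ $8.8631 each)
After May 12: 889 on hand, pool $9,046.21 (≈ $10.1757 each)
May 14, sell 179: 179/889 × $9,046.21 → $1,821.45
After May 15: 1093 on hand, pool $13,352.76 (≈ $12.2166 each)
Total COGS = $905.95 + $1,439.84 + $1,821.45 = $4,167.24
Ending inventory (cost pool remaining) = $13,352.76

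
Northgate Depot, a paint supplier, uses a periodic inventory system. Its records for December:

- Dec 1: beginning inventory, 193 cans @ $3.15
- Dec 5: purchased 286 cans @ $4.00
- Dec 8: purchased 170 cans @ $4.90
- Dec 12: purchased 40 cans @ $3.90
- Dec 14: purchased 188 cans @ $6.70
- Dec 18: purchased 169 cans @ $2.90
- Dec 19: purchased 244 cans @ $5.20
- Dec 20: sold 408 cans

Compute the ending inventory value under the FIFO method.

Ending inventory = $4,291.50

Dec 20, 408 sold [FIFO — oldest first]: 193 @ $3.15 + 215 @ $4.00 = $1,467.95
Ending inventory: 71 @ $4.00 + 170 @ $4.90 + 40 @ $3.90 + 188 @ $6.70 + 169 @ $2.90 + 244 @ $5.20 = $4,291.50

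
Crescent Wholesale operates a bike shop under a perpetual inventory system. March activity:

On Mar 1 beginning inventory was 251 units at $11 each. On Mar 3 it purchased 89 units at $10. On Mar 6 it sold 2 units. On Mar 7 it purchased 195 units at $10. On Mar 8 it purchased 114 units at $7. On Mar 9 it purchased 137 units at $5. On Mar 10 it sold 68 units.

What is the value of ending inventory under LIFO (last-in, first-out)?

Mar 6, 2 sold [LIFO — newest first]: 2 @ $10 = $20
Mar 10, 68 sold [LIFO — newest first]: 68 @ $5 = $340
Total COGS = $20 + $340 = $360
Ending inventory: 251 @ $11 + 87 @ $10 + 195 @ $10 + 114 @ $7 + 69 @ $5 = $6,724

Ending inventory = $6,724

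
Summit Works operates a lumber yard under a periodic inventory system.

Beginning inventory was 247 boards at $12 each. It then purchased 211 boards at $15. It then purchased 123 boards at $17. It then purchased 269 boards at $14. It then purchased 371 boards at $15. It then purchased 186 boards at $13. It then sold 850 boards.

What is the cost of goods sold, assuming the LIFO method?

COGS = $12,157

Sale 1 (850) [LIFO — newest first]: 186 @ $13 + 371 @ $15 + 269 @ $14 + 24 @ $17 = $12,157
Ending inventory: 247 @ $12 + 211 @ $15 + 99 @ $17 = $7,812
Check: goods available $19,969 = COGS $12,157 + ending $7,812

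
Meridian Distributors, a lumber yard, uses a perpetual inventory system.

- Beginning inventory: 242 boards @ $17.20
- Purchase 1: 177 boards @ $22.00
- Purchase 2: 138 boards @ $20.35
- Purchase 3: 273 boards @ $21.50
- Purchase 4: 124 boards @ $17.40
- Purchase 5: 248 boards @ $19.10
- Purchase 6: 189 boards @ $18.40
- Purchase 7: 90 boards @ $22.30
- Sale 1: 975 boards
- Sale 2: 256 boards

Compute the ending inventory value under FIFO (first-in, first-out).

Sale 1 (975) [FIFO — oldest first]: 242 @ $17.20 + 177 @ $22.00 + 138 @ $20.35 + 273 @ $21.50 + 124 @ $17.40 + 21 @ $19.10 = $19,292.90
Sale 2 (256) [FIFO — oldest first]: 227 @ $19.10 + 29 @ $18.40 = $4,869.30
Total COGS = $19,292.90 + $4,869.30 = $24,162.20
Ending inventory: 160 @ $18.40 + 90 @ $22.30 = $4,951.00

Ending inventory = $4,951.00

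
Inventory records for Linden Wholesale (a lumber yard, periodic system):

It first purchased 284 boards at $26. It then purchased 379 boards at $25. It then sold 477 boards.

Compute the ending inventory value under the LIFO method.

Ending inventory = $4,836

Sale 1 (477) [LIFO — newest first]: 379 @ $25 + 98 @ $26 = $12,023
Ending inventory: 186 @ $26 = $4,836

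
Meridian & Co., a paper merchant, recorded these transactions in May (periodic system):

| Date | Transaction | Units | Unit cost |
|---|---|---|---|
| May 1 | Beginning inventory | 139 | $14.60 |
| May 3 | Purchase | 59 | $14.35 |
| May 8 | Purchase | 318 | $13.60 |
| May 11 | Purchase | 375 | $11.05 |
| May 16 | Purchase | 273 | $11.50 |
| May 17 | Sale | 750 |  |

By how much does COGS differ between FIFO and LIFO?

FIFO COGS: 139 @ $14.60 + 59 @ $14.35 + 318 @ $13.60 + 234 @ $11.05 = $9,786.55
LIFO COGS: 273 @ $11.50 + 375 @ $11.05 + 102 @ $13.60 = $8,670.45
Difference = |$9,786.55 − $8,670.45| = $1,116.10

$1,116.10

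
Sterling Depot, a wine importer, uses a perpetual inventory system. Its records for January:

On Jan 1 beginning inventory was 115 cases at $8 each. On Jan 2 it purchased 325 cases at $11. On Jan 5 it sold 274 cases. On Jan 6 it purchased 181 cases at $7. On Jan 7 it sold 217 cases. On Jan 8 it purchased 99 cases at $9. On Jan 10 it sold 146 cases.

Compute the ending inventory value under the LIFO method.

Jan 5, 274 sold [LIFO — newest first]: 274 @ $11 = $3,014
Jan 7, 217 sold [LIFO — newest first]: 181 @ $7 + 36 @ $11 = $1,663
Jan 10, 146 sold [LIFO — newest first]: 99 @ $9 + 15 @ $11 + 32 @ $8 = $1,312
Total COGS = $3,014 + $1,663 + $1,312 = $5,989
Ending inventory: 83 @ $8 = $664

Ending inventory = $664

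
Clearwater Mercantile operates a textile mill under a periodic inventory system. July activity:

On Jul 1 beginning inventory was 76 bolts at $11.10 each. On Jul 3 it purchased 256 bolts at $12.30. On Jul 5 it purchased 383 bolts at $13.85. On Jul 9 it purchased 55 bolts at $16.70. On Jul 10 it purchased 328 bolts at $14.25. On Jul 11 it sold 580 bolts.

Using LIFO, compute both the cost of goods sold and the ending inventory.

Jul 11, 580 sold [LIFO — newest first]: 328 @ $14.25 + 55 @ $16.70 + 197 @ $13.85 = $8,320.95
Ending inventory: 76 @ $11.10 + 256 @ $12.30 + 186 @ $13.85 = $6,568.50
Check: goods available $14,889.45 = COGS $8,320.95 + ending $6,568.50

COGS = $8,320.95; ending inventory = $6,568.50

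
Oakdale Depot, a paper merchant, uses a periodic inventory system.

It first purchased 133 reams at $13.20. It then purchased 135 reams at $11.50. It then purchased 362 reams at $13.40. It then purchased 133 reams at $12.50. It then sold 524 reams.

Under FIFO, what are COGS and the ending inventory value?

Sale 1 (524) [FIFO — oldest first]: 133 @ $13.20 + 135 @ $11.50 + 256 @ $13.40 = $6,738.50
Ending inventory: 106 @ $13.40 + 133 @ $12.50 = $3,082.90
Check: goods available $9,821.40 = COGS $6,738.50 + ending $3,082.90

COGS = $6,738.50; ending inventory = $3,082.90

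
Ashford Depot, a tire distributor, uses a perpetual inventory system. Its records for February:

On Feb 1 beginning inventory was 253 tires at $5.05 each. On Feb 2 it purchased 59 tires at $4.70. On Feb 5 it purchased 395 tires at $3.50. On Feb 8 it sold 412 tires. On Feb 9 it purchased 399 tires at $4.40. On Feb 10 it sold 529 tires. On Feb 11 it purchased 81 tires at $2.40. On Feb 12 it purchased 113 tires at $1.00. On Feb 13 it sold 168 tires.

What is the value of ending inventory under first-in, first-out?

Feb 8, 412 sold [FIFO — oldest first]: 253 @ $5.05 + 59 @ $4.70 + 100 @ $3.50 = $1,904.95
Feb 10, 529 sold [FIFO — oldest first]: 295 @ $3.50 + 234 @ $4.40 = $2,062.10
Feb 13, 168 sold [FIFO — oldest first]: 165 @ $4.40 + 3 @ $2.40 = $733.20
Total COGS = $1,904.95 + $2,062.10 + $733.20 = $4,700.25
Ending inventory: 78 @ $2.40 + 113 @ $1.00 = $300.20
Check: goods available $5,000.45 = COGS $4,700.25 + ending $300.20

Ending inventory = $300.20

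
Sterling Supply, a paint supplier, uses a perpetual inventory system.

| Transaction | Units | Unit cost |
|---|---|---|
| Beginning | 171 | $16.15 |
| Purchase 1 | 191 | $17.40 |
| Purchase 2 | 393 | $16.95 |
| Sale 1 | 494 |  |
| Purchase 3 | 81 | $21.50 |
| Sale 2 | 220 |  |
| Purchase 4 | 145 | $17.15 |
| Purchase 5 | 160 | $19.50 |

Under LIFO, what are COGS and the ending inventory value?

COGS = $12,517.60; ending inventory = $7,577.05

Sale 1 (494) [LIFO — newest first]: 393 @ $16.95 + 101 @ $17.40 = $8,418.75
Sale 2 (220) [LIFO — newest first]: 81 @ $21.50 + 90 @ $17.40 + 49 @ $16.15 = $4,098.85
Total COGS = $8,418.75 + $4,098.85 = $12,517.60
Ending inventory: 122 @ $16.15 + 145 @ $17.15 + 160 @ $19.50 = $7,577.05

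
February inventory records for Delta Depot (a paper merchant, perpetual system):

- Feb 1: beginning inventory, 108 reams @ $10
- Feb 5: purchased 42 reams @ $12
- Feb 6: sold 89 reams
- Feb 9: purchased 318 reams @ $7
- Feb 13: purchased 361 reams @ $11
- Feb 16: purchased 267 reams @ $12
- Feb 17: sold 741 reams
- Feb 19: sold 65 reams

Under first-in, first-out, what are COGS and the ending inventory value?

COGS = $8,573; ending inventory = $2,412

Feb 6, 89 sold [FIFO — oldest first]: 89 @ $10 = $890
Feb 17, 741 sold [FIFO — oldest first]: 19 @ $10 + 42 @ $12 + 318 @ $7 + 361 @ $11 + 1 @ $12 = $6,903
Feb 19, 65 sold [FIFO — oldest first]: 65 @ $12 = $780
Total COGS = $890 + $6,903 + $780 = $8,573
Ending inventory: 201 @ $12 = $2,412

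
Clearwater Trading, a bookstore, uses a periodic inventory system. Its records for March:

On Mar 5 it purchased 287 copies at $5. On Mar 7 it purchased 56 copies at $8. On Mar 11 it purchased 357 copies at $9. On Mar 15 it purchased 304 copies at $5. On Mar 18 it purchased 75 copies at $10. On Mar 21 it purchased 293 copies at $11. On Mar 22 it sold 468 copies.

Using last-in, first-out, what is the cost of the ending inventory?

Ending inventory = $6,116

Mar 22, 468 sold [LIFO — newest first]: 293 @ $11 + 75 @ $10 + 100 @ $5 = $4,473
Ending inventory: 287 @ $5 + 56 @ $8 + 357 @ $9 + 204 @ $5 = $6,116
Check: goods available $10,589 = COGS $4,473 + ending $6,116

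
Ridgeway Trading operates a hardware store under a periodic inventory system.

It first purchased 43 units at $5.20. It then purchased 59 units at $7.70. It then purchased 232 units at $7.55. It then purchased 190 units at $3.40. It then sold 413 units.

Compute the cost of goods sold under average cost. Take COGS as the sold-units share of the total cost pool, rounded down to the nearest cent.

Sale 1, sell 413: 413/524 × $3,075.50 → $2,424.01
Ending inventory (cost pool remaining) = $651.49

COGS = $2,424.01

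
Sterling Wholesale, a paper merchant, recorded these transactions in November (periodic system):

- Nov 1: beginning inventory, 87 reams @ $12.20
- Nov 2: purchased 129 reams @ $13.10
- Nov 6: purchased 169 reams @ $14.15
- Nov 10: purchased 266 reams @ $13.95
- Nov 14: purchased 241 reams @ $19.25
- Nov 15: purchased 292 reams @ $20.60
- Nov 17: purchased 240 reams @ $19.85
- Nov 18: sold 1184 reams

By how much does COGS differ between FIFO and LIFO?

$1,673.10

FIFO COGS: 87 @ $12.20 + 129 @ $13.10 + 169 @ $14.15 + 266 @ $13.95 + 241 @ $19.25 + 292 @ $20.60 = $19,507.80
LIFO COGS: 240 @ $19.85 + 292 @ $20.60 + 241 @ $19.25 + 266 @ $13.95 + 145 @ $14.15 = $21,180.90
Difference = |$19,507.80 − $21,180.90| = $1,673.10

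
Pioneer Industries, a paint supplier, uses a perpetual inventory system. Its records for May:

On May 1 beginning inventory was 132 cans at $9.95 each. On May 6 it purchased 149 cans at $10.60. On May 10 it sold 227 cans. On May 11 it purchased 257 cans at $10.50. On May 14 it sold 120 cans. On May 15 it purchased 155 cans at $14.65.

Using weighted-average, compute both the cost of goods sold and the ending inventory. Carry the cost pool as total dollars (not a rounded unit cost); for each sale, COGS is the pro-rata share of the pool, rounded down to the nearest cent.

After May 1: 132 on hand, pool $1,313.40 (≈ $9.9500 each)
After May 6: 281 on hand, pool $2,892.80 (≈ $10.2947 each)
May 10, sell 227: 227/281 × $2,892.80 → $2,336.88
After May 11: 311 on hand, pool $3,254.42 (≈ $10.4644 each)
May 14, sell 120: 120/311 × $3,254.42 → $1,255.72
After May 15: 346 on hand, pool $4,269.45 (≈ $12.3395 each)
Total COGS = $2,336.88 + $1,255.72 = $3,592.60
Ending inventory (cost pool remaining) = $4,269.45

COGS = $3,592.60; ending inventory = $4,269.45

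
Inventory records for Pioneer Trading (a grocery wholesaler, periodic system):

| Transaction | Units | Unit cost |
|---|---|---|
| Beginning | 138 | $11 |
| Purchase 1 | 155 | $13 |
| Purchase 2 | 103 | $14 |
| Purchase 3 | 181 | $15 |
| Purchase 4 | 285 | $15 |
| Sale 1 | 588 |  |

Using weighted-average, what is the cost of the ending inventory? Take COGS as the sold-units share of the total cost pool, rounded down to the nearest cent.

Sale 1, sell 588: 588/862 × $11,965.00 → $8,161.74
Ending inventory (cost pool remaining) = $3,803.26

Ending inventory = $3,803.26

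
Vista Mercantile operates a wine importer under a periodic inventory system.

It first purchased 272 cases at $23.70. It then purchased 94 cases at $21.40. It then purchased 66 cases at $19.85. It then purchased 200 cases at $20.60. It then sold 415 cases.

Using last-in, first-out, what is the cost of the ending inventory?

Sale 1 (415) [LIFO — newest first]: 200 @ $20.60 + 66 @ $19.85 + 94 @ $21.40 + 55 @ $23.70 = $8,745.20
Ending inventory: 217 @ $23.70 = $5,142.90

Ending inventory = $5,142.90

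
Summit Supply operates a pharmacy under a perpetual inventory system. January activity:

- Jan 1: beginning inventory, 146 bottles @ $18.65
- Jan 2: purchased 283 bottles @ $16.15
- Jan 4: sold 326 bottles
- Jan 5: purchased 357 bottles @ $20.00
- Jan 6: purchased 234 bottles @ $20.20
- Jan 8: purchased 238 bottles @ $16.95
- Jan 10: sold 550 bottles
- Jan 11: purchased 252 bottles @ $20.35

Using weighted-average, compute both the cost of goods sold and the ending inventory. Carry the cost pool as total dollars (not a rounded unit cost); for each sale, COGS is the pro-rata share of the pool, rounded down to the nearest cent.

After Jan 1: 146 on hand, pool $2,722.90 (≈ $18.6500 each)
After Jan 2: 429 on hand, pool $7,293.35 (≈ $17.0008 each)
Jan 4, sell 326: 326/429 × $7,293.35 → $5,542.26
After Jan 5: 460 on hand, pool $8,891.09 (≈ $19.3285 each)
After Jan 6: 694 on hand, pool $13,617.89 (≈ $19.6223 each)
After Jan 8: 932 on hand, pool $17,651.99 (≈ $18.9399 each)
Jan 10, sell 550: 550/932 × $17,651.99 → $10,416.94
After Jan 11: 634 on hand, pool $12,363.25 (≈ $19.5004 each)
Total COGS = $5,542.26 + $10,416.94 = $15,959.20
Ending inventory (cost pool remaining) = $12,363.25

COGS = $15,959.20; ending inventory = $12,363.25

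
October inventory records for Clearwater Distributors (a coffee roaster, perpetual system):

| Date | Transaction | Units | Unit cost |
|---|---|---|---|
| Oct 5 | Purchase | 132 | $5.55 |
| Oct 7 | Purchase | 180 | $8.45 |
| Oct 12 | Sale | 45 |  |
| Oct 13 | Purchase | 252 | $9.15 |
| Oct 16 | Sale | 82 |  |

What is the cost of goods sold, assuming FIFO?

COGS = $704.85

Oct 12, 45 sold [FIFO — oldest first]: 45 @ $5.55 = $249.75
Oct 16, 82 sold [FIFO — oldest first]: 82 @ $5.55 = $455.10
Total COGS = $249.75 + $455.10 = $704.85
Ending inventory: 5 @ $5.55 + 180 @ $8.45 + 252 @ $9.15 = $3,854.55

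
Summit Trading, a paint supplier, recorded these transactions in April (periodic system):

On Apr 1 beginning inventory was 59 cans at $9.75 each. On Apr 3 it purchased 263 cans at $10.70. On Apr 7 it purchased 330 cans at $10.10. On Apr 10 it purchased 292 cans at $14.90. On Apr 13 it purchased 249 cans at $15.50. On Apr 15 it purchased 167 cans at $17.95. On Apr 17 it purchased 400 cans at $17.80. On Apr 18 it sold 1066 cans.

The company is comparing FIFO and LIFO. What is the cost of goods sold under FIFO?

FIFO COGS: 59 @ $9.75 + 263 @ $10.70 + 330 @ $10.10 + 292 @ $14.90 + 122 @ $15.50 = $12,964.15
LIFO COGS: 400 @ $17.80 + 167 @ $17.95 + 249 @ $15.50 + 250 @ $14.90 = $17,702.15

COGS = $12,964.15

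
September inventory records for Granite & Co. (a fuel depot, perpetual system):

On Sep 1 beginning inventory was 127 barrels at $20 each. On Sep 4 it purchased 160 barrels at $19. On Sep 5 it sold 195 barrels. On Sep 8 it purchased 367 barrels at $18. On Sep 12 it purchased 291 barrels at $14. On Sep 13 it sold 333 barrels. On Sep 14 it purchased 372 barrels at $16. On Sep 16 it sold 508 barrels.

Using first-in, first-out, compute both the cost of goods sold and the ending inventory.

Sep 5, 195 sold [FIFO — oldest first]: 127 @ $20 + 68 @ $19 = $3,832
Sep 13, 333 sold [FIFO — oldest first]: 92 @ $19 + 241 @ $18 = $6,086
Sep 16, 508 sold [FIFO — oldest first]: 126 @ $18 + 291 @ $14 + 91 @ $16 = $7,798
Total COGS = $3,832 + $6,086 + $7,798 = $17,716
Ending inventory: 281 @ $16 = $4,496

COGS = $17,716; ending inventory = $4,496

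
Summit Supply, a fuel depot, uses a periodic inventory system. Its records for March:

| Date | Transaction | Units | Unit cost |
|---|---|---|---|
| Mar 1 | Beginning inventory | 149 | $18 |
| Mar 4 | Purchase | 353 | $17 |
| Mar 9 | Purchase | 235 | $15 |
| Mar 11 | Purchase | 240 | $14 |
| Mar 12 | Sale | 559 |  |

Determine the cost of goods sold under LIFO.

COGS = $8,313

Mar 12, 559 sold [LIFO — newest first]: 240 @ $14 + 235 @ $15 + 84 @ $17 = $8,313
Ending inventory: 149 @ $18 + 269 @ $17 = $7,255
Check: goods available $15,568 = COGS $8,313 + ending $7,255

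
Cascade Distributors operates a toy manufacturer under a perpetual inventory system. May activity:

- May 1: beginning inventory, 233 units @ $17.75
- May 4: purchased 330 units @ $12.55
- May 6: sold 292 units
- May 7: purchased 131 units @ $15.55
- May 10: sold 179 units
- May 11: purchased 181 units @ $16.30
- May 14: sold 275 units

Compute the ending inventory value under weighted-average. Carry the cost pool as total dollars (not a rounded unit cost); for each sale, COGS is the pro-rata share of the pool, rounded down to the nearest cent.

After May 1: 233 on hand, pool $4,135.75 (≈ $17.7500 each)
After May 4: 563 on hand, pool $8,277.25 (≈ $14.7020 each)
May 6, sell 292: 292/563 × $8,277.25 → $4,292.99
After May 7: 402 on hand, pool $6,021.31 (≈ $14.9784 each)
May 10, sell 179: 179/402 × $6,021.31 → $2,681.13
After May 11: 404 on hand, pool $6,290.48 (≈ $15.5705 each)
May 14, sell 275: 275/404 × $6,290.48 → $4,281.88
Total COGS = $4,292.99 + $2,681.13 + $4,281.88 = $11,256.00
Ending inventory (cost pool remaining) = $2,008.60

Ending inventory = $2,008.60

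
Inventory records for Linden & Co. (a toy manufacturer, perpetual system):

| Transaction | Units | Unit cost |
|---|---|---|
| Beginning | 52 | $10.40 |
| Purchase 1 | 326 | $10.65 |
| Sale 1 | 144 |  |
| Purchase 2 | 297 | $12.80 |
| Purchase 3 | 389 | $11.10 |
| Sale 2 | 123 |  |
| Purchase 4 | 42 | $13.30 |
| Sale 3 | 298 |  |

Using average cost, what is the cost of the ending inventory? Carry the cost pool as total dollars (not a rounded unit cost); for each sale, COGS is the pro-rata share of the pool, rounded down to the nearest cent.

After Beginning: 52 on hand, pool $540.80 (≈ $10.4000 each)
After Purchase 1: 378 on hand, pool $4,012.70 (≈ $10.6156 each)
Sale 1, sell 144: 144/378 × $4,012.70 → $1,528.64
After Purchase 2: 531 on hand, pool $6,285.66 (≈ $11.8374 each)
After Purchase 3: 920 on hand, pool $10,603.56 (≈ $11.5256 each)
Sale 2, sell 123: 123/920 × $10,603.56 → $1,417.64
After Purchase 4: 839 on hand, pool $9,744.52 (≈ $11.6144 each)
Sale 3, sell 298: 298/839 × $9,744.52 → $3,461.10
Total COGS = $1,528.64 + $1,417.64 + $3,461.10 = $6,407.38
Ending inventory (cost pool remaining) = $6,283.42

Ending inventory = $6,283.42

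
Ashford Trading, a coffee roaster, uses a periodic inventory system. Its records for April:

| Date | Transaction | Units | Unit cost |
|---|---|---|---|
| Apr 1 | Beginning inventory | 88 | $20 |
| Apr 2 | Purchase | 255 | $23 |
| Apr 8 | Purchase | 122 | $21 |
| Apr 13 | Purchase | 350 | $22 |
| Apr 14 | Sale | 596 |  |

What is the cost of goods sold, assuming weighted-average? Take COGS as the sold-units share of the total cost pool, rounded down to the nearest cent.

COGS = $13,080.55

Apr 14, sell 596: 596/815 × $17,887.00 → $13,080.55
Ending inventory (cost pool remaining) = $4,806.45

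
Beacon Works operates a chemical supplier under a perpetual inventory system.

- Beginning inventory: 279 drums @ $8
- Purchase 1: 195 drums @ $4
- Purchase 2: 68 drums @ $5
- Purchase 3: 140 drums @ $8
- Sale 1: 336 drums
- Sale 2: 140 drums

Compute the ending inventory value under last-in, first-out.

Sale 1 (336) [LIFO — newest first]: 140 @ $8 + 68 @ $5 + 128 @ $4 = $1,972
Sale 2 (140) [LIFO — newest first]: 67 @ $4 + 73 @ $8 = $852
Total COGS = $1,972 + $852 = $2,824
Ending inventory: 206 @ $8 = $1,648

Ending inventory = $1,648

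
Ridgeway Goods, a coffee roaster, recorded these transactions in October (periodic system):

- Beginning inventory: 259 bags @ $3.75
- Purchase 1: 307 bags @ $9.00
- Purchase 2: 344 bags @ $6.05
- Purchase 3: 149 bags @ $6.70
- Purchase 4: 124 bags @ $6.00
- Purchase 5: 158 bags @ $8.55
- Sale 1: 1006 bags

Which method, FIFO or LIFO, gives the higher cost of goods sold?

LIFO

FIFO COGS: 259 @ $3.75 + 307 @ $9.00 + 344 @ $6.05 + 96 @ $6.70 = $6,458.65
LIFO COGS: 158 @ $8.55 + 124 @ $6.00 + 149 @ $6.70 + 344 @ $6.05 + 231 @ $9.00 = $7,253.40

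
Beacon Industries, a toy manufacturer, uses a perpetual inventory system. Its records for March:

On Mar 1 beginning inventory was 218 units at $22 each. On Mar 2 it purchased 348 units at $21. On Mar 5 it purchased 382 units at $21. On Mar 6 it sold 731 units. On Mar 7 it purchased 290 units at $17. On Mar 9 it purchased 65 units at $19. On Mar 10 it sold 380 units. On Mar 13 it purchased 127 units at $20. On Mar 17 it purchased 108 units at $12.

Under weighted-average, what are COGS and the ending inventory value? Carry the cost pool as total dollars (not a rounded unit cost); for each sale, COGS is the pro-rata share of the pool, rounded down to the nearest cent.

COGS = $22,675.25; ending inventory = $7,451.75

After Mar 1: 218 on hand, pool $4,796.00 (≈ $22.0000 each)
After Mar 2: 566 on hand, pool $12,104.00 (≈ $21.3852 each)
After Mar 5: 948 on hand, pool $20,126.00 (≈ $21.2300 each)
Mar 6, sell 731: 731/948 × $20,126.00 → $15,519.09
After Mar 7: 507 on hand, pool $9,536.91 (≈ $18.8105 each)
After Mar 9: 572 on hand, pool $10,771.91 (≈ $18.8320 each)
Mar 10, sell 380: 380/572 × $10,771.91 → $7,156.16
After Mar 13: 319 on hand, pool $6,155.75 (≈ $19.2970 each)
After Mar 17: 427 on hand, pool $7,451.75 (≈ $17.4514 each)
Total COGS = $15,519.09 + $7,156.16 = $22,675.25
Ending inventory (cost pool remaining) = $7,451.75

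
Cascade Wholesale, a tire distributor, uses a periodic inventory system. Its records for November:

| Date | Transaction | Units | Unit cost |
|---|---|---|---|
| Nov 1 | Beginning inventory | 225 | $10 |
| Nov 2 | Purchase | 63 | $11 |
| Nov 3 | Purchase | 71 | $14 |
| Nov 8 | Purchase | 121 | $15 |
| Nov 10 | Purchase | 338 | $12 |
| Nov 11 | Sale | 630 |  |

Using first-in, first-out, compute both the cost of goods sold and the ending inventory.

Nov 11, 630 sold [FIFO — oldest first]: 225 @ $10 + 63 @ $11 + 71 @ $14 + 121 @ $15 + 150 @ $12 = $7,552
Ending inventory: 188 @ $12 = $2,256
Check: goods available $9,808 = COGS $7,552 + ending $2,256

COGS = $7,552; ending inventory = $2,256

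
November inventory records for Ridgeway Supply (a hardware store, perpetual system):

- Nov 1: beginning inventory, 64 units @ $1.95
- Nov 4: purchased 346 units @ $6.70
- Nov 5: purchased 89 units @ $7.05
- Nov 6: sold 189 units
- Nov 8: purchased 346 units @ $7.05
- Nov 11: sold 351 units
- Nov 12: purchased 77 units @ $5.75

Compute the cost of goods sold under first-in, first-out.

Nov 6, 189 sold [FIFO — oldest first]: 64 @ $1.95 + 125 @ $6.70 = $962.30
Nov 11, 351 sold [FIFO — oldest first]: 221 @ $6.70 + 89 @ $7.05 + 41 @ $7.05 = $2,397.20
Total COGS = $962.30 + $2,397.20 = $3,359.50
Ending inventory: 305 @ $7.05 + 77 @ $5.75 = $2,593.00

COGS = $3,359.50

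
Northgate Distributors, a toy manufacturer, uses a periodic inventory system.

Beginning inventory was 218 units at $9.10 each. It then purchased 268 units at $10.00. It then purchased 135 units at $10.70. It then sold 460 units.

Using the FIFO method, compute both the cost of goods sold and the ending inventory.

COGS = $4,403.80; ending inventory = $1,704.50

Sale 1 (460) [FIFO — oldest first]: 218 @ $9.10 + 242 @ $10.00 = $4,403.80
Ending inventory: 26 @ $10.00 + 135 @ $10.70 = $1,704.50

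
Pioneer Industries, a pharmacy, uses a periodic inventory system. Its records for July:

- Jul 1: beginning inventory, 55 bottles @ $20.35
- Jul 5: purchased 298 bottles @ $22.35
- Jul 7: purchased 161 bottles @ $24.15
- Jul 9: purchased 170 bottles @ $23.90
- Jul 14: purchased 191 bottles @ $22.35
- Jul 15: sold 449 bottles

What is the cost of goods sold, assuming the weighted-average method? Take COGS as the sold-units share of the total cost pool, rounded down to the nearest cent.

Jul 15, sell 449: 449/875 × $19,999.55 → $10,262.62
Ending inventory (cost pool remaining) = $9,736.93

COGS = $10,262.62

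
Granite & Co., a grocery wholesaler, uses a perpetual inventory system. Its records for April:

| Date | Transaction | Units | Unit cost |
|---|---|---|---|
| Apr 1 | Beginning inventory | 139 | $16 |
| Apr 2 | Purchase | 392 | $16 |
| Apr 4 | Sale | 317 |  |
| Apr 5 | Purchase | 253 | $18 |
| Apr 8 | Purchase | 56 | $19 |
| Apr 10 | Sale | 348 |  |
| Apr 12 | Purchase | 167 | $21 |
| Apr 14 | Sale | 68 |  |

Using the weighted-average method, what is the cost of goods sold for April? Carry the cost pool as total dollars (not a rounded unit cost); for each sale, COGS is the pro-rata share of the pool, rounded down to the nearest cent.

After Apr 1: 139 on hand, pool $2,224.00 (≈ $16.0000 each)
After Apr 2: 531 on hand, pool $8,496.00 (≈ $16.0000 each)
Apr 4, sell 317: 317/531 × $8,496.00 → $5,072.00
After Apr 5: 467 on hand, pool $7,978.00 (≈ $17.0835 each)
After Apr 8: 523 on hand, pool $9,042.00 (≈ $17.2887 each)
Apr 10, sell 348: 348/523 × $9,042.00 → $6,016.47
After Apr 12: 342 on hand, pool $6,532.53 (≈ $19.1010 each)
Apr 14, sell 68: 68/342 × $6,532.53 → $1,298.86
Total COGS = $5,072.00 + $6,016.47 + $1,298.86 = $12,387.33
Ending inventory (cost pool remaining) = $5,233.67

COGS = $12,387.33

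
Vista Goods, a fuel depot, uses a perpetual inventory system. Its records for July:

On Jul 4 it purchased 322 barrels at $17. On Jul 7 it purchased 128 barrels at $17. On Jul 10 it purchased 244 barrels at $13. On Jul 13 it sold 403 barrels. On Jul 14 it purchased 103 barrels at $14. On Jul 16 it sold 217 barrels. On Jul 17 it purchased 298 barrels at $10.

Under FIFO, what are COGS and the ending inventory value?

COGS = $9,860; ending inventory = $5,384

Jul 13, 403 sold [FIFO — oldest first]: 322 @ $17 + 81 @ $17 = $6,851
Jul 16, 217 sold [FIFO — oldest first]: 47 @ $17 + 170 @ $13 = $3,009
Total COGS = $6,851 + $3,009 = $9,860
Ending inventory: 74 @ $13 + 103 @ $14 + 298 @ $10 = $5,384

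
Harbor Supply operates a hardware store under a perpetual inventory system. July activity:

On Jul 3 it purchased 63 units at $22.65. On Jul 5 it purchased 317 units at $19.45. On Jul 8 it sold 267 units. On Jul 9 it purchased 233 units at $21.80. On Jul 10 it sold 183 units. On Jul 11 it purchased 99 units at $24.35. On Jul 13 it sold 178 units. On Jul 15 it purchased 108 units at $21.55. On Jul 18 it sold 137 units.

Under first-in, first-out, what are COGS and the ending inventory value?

Jul 8, 267 sold [FIFO — oldest first]: 63 @ $22.65 + 204 @ $19.45 = $5,394.75
Jul 10, 183 sold [FIFO — oldest first]: 113 @ $19.45 + 70 @ $21.80 = $3,723.85
Jul 13, 178 sold [FIFO — oldest first]: 163 @ $21.80 + 15 @ $24.35 = $3,918.65
Jul 18, 137 sold [FIFO — oldest first]: 84 @ $24.35 + 53 @ $21.55 = $3,187.55
Total COGS = $5,394.75 + $3,723.85 + $3,918.65 + $3,187.55 = $16,224.80
Ending inventory: 55 @ $21.55 = $1,185.25
Check: goods available $17,410.05 = COGS $16,224.80 + ending $1,185.25

COGS = $16,224.80; ending inventory = $1,185.25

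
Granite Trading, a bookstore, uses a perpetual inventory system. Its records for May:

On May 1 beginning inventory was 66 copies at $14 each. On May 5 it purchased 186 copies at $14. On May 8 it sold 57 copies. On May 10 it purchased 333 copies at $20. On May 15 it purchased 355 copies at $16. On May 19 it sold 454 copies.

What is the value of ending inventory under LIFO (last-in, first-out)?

Ending inventory = $7,410

May 8, 57 sold [LIFO — newest first]: 57 @ $14 = $798
May 19, 454 sold [LIFO — newest first]: 355 @ $16 + 99 @ $20 = $7,660
Total COGS = $798 + $7,660 = $8,458
Ending inventory: 66 @ $14 + 129 @ $14 + 234 @ $20 = $7,410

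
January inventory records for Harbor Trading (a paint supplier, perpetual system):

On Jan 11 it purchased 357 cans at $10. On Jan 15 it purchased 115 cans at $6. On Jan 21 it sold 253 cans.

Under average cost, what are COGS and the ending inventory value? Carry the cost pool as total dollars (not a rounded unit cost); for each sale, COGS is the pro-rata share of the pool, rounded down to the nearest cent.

COGS = $2,283.43; ending inventory = $1,976.57

After Jan 11: 357 on hand, pool $3,570.00 (≈ $10.0000 each)
After Jan 15: 472 on hand, pool $4,260.00 (≈ $9.0254 each)
Jan 21, sell 253: 253/472 × $4,260.00 → $2,283.43
Ending inventory (cost pool remaining) = $1,976.57
Check: goods available $4,260.00 = COGS $2,283.43 + ending $1,976.57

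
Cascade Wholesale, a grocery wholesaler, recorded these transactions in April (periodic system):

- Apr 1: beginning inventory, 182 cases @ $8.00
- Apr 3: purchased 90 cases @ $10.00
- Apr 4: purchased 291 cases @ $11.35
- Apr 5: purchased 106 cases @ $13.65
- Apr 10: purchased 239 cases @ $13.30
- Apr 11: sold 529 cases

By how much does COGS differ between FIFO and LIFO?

$1,441.05

FIFO COGS: 182 @ $8.00 + 90 @ $10.00 + 257 @ $11.35 = $5,272.95
LIFO COGS: 239 @ $13.30 + 106 @ $13.65 + 184 @ $11.35 = $6,714.00
Difference = |$5,272.95 − $6,714.00| = $1,441.05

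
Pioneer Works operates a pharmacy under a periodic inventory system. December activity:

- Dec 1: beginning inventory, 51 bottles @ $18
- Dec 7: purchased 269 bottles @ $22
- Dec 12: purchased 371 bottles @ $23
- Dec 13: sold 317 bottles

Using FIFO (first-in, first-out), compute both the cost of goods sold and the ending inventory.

COGS = $6,770; ending inventory = $8,599

Dec 13, 317 sold [FIFO — oldest first]: 51 @ $18 + 266 @ $22 = $6,770
Ending inventory: 3 @ $22 + 371 @ $23 = $8,599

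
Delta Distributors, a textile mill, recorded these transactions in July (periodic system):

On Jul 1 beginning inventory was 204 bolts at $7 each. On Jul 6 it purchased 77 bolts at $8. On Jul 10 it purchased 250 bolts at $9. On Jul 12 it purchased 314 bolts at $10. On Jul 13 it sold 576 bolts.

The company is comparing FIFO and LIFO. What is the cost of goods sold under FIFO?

COGS = $4,744

FIFO COGS: 204 @ $7 + 77 @ $8 + 250 @ $9 + 45 @ $10 = $4,744
LIFO COGS: 314 @ $10 + 250 @ $9 + 12 @ $8 = $5,486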